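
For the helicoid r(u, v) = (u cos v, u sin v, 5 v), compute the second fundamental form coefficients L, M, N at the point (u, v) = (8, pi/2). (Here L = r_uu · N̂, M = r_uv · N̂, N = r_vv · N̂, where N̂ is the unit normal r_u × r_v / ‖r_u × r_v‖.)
L = 0;  M = -5*sqrt(89)/89;  N = 0

Compute the unit normal N̂(u, v) = (5*sin(v)/sqrt(u^2 + 25), -5*cos(v)/sqrt(u^2 + 25), u/sqrt(u^2 + 25)), and the second partials r_uu, r_uv, r_vv. Take dot products:
  L(u, v) = r_uu · N̂ = 0,
  M(u, v) = r_uv · N̂ = -5/sqrt(u^2 + 25),
  N(u, v) = r_vv · N̂ = 0.
Evaluating at (u, v) = (8, pi/2):
  L = 0, M = -5*sqrt(89)/89, N = 0.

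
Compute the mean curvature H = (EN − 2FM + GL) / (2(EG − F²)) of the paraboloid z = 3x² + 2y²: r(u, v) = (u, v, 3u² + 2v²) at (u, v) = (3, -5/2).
H = 953*sqrt(17)/36125

With E = 36*u^2 + 1, F = 24*u*v, G = 16*v^2 + 1, L = 6/sqrt(36*u^2 + 16*v^2 + 1), M = 0, N = 4/sqrt(36*u^2 + 16*v^2 + 1), assemble
  H = (EN − 2FM + GL) / (2(EG − F²)) = (72*u^2 + 48*v^2 + 5)/(36*u^2 + 16*v^2 + 1)^(3/2).
At (u, v) = (3, -5/2): H = 953*sqrt(17)/36125.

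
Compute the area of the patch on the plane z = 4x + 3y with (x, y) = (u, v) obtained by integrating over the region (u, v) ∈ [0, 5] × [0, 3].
Area = 15*sqrt(26)

Area = ∫∫ √(EG − F²) du dv with √(EG − F²) = sqrt(26). Integrating over [0, 5] × [0, 3] gives 15*sqrt(26).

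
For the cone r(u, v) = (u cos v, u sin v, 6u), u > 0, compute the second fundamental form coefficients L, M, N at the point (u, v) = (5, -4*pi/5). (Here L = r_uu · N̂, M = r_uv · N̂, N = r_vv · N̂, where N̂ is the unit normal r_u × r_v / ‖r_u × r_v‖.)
L = 0;  M = 0;  N = 30*sqrt(37)/37

Compute the unit normal N̂(u, v) = (-6*sqrt(37)*u*cos(v)/(37*Abs(u)), -6*sqrt(37)*u*sin(v)/(37*Abs(u)), sqrt(37)*u/(37*Abs(u))), and the second partials r_uu, r_uv, r_vv. Take dot products:
  L(u, v) = r_uu · N̂ = 0,
  M(u, v) = r_uv · N̂ = 0,
  N(u, v) = r_vv · N̂ = 6*sqrt(37)*u^2/(37*Abs(u)).
Evaluating at (u, v) = (5, -4*pi/5):
  L = 0, M = 0, N = 30*sqrt(37)/37.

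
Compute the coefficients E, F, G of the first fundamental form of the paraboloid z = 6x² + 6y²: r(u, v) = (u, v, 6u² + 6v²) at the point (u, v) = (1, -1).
E = 145;  F = -144;  G = 145

Partials: r_u = (1, 0, 12*u), r_v = (0, 1, 12*v). As functions of (u, v):
  E = r_u · r_u = 144*u^2 + 1,
  F = r_u · r_v = 144*u*v,
  G = r_v · r_v = 144*v^2 + 1.
Evaluating at (u, v) = (1, -1): E = 145, F = -144, G = 145.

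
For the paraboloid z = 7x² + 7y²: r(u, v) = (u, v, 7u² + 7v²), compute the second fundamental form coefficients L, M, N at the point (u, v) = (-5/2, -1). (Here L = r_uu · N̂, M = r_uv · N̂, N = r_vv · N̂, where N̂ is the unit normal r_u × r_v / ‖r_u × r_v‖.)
L = 7*sqrt(158)/237;  M = 0;  N = 7*sqrt(158)/237

Compute the unit normal N̂(u, v) = (-14*u/sqrt(196*u^2 + 196*v^2 + 1), -14*v/sqrt(196*u^2 + 196*v^2 + 1), 1/sqrt(196*u^2 + 196*v^2 + 1)), and the second partials r_uu, r_uv, r_vv. Take dot products:
  L(u, v) = r_uu · N̂ = 14/sqrt(196*u^2 + 196*v^2 + 1),
  M(u, v) = r_uv · N̂ = 0,
  N(u, v) = r_vv · N̂ = 14/sqrt(196*u^2 + 196*v^2 + 1).
Evaluating at (u, v) = (-5/2, -1):
  L = 7*sqrt(158)/237, M = 0, N = 7*sqrt(158)/237.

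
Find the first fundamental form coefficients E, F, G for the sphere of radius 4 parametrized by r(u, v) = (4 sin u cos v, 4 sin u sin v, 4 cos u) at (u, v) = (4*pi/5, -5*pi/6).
E = 16;  F = 0;  G = 10 - 2*sqrt(5)

Partials: r_u = (4*cos(u)*cos(v), 4*sin(v)*cos(u), -4*sin(u)), r_v = (-4*sin(u)*sin(v), 4*sin(u)*cos(v), 0). As functions of (u, v):
  E = r_u · r_u = 16,
  F = r_u · r_v = 0,
  G = r_v · r_v = 16*sin(u)^2.
Evaluating at (u, v) = (4*pi/5, -5*pi/6): E = 16, F = 0, G = 10 - 2*sqrt(5).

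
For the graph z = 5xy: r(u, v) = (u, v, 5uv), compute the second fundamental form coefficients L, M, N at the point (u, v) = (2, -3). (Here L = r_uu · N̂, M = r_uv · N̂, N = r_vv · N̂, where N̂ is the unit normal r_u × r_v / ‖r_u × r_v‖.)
L = 0;  M = 5*sqrt(326)/326;  N = 0

Compute the unit normal N̂(u, v) = (-5*v/sqrt(25*u^2 + 25*v^2 + 1), -5*u/sqrt(25*u^2 + 25*v^2 + 1), 1/sqrt(25*u^2 + 25*v^2 + 1)), and the second partials r_uu, r_uv, r_vv. Take dot products:
  L(u, v) = r_uu · N̂ = 0,
  M(u, v) = r_uv · N̂ = 5/sqrt(25*u^2 + 25*v^2 + 1),
  N(u, v) = r_vv · N̂ = 0.
Evaluating at (u, v) = (2, -3):
  L = 0, M = 5*sqrt(326)/326, N = 0.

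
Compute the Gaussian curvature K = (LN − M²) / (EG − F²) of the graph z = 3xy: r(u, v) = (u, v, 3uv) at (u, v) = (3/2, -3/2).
K = -36/6889

Coefficients of the first fundamental form: E = 9*v^2 + 1, F = 9*u*v, G = 9*u^2 + 1.
Coefficients of the second fundamental form: L = 0, M = 3/sqrt(9*u^2 + 9*v^2 + 1), N = 0.
Assemble K = (LN − M²)/(EG − F²) = -9/(81*u^4 + 162*u^2*v^2 + 18*u^2 + 81*v^4 + 18*v^2 + 1). At (u, v) = (3/2, -3/2): K = -36/6889.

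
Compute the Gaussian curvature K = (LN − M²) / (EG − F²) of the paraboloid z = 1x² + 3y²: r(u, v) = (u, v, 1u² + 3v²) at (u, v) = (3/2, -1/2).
K = 12/361

Coefficients of the first fundamental form: E = 4*u^2 + 1, F = 12*u*v, G = 36*v^2 + 1.
Coefficients of the second fundamental form: L = 2/sqrt(4*u^2 + 36*v^2 + 1), M = 0, N = 6/sqrt(4*u^2 + 36*v^2 + 1).
Assemble K = (LN − M²)/(EG − F²) = 12/(16*u^4 + 288*u^2*v^2 + 8*u^2 + 1296*v^4 + 72*v^2 + 1). At (u, v) = (3/2, -1/2): K = 12/361.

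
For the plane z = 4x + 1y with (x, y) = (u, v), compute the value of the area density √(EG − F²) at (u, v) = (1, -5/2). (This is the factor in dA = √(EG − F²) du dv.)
√(EG − F²)|_{(1, -5/2)} = 3*sqrt(2)

E = 17, F = 4, G = 2, so EG − F² = 18. Taking the positive square root: √(EG − F²) = 3*sqrt(2). At (u, v) = (1, -5/2): 3*sqrt(2).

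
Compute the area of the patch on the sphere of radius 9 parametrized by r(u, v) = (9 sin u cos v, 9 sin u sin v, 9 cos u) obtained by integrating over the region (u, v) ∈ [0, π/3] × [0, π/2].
Area = 81*pi/4

Area = ∫∫ √(EG − F²) du dv with √(EG − F²) = 81*Abs(sin(u)). Integrating over [0, π/3] × [0, π/2] gives 81*pi/4.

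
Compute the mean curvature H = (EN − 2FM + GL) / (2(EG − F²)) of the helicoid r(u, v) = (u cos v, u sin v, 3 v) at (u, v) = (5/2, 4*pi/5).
H = 0

With E = 1, F = 0, G = u^2 + 9, L = 0, M = -3/sqrt(u^2 + 9), N = 0, assemble
  H = (EN − 2FM + GL) / (2(EG − F²)) = 0.
At (u, v) = (5/2, 4*pi/5): H = 0.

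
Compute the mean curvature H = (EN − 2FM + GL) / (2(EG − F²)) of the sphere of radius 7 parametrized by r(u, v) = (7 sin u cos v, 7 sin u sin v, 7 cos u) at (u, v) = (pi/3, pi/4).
H = -1/7

With E = 49, F = 0, G = 49*sin(u)^2, L = -7*sin(u)/Abs(sin(u)), M = 0, N = -7*sin(u)^3/Abs(sin(u)), assemble
  H = (EN − 2FM + GL) / (2(EG − F²)) = -sin(u)/(7*Abs(sin(u))).
At (u, v) = (pi/3, pi/4): H = -1/7.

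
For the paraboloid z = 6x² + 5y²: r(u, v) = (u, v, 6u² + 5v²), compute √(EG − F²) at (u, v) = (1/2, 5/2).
√(EG − F²)|_{(1/2, 5/2)} = sqrt(662)

E = 144*u^2 + 1, F = 120*u*v, G = 100*v^2 + 1; EG − F² = 144*u^2 + 100*v^2 + 1; √(EG − F²) = sqrt(144*u^2 + 100*v^2 + 1). At the given point: sqrt(662).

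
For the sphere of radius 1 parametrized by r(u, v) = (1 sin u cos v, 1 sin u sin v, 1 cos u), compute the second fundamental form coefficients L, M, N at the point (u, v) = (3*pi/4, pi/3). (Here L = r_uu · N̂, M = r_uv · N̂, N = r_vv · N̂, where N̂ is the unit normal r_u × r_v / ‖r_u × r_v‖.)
L = -1;  M = 0;  N = -1/2

Compute the unit normal N̂(u, v) = (sin(u)^2*cos(v)/Abs(sin(u)), sin(u)^2*sin(v)/Abs(sin(u)), sin(2*u)/(2*Abs(sin(u)))), and the second partials r_uu, r_uv, r_vv. Take dot products:
  L(u, v) = r_uu · N̂ = -sin(u)/Abs(sin(u)),
  M(u, v) = r_uv · N̂ = 0,
  N(u, v) = r_vv · N̂ = -sin(u)^3/Abs(sin(u)).
Evaluating at (u, v) = (3*pi/4, pi/3):
  L = -1, M = 0, N = -1/2.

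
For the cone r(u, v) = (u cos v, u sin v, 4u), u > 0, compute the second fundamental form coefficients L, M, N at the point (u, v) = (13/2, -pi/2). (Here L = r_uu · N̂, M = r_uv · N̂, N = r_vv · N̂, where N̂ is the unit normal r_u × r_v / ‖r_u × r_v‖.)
L = 0;  M = 0;  N = 26*sqrt(17)/17

Compute the unit normal N̂(u, v) = (-4*sqrt(17)*u*cos(v)/(17*Abs(u)), -4*sqrt(17)*u*sin(v)/(17*Abs(u)), sqrt(17)*u/(17*Abs(u))), and the second partials r_uu, r_uv, r_vv. Take dot products:
  L(u, v) = r_uu · N̂ = 0,
  M(u, v) = r_uv · N̂ = 0,
  N(u, v) = r_vv · N̂ = 4*sqrt(17)*u^2/(17*Abs(u)).
Evaluating at (u, v) = (13/2, -pi/2):
  L = 0, M = 0, N = 26*sqrt(17)/17.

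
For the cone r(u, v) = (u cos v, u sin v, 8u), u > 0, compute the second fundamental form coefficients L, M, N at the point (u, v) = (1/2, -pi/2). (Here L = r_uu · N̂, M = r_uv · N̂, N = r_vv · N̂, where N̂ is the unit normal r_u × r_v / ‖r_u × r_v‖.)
L = 0;  M = 0;  N = 4*sqrt(65)/65

Compute the unit normal N̂(u, v) = (-8*sqrt(65)*u*cos(v)/(65*Abs(u)), -8*sqrt(65)*u*sin(v)/(65*Abs(u)), sqrt(65)*u/(65*Abs(u))), and the second partials r_uu, r_uv, r_vv. Take dot products:
  L(u, v) = r_uu · N̂ = 0,
  M(u, v) = r_uv · N̂ = 0,
  N(u, v) = r_vv · N̂ = 8*sqrt(65)*u^2/(65*Abs(u)).
Evaluating at (u, v) = (1/2, -pi/2):
  L = 0, M = 0, N = 4*sqrt(65)/65.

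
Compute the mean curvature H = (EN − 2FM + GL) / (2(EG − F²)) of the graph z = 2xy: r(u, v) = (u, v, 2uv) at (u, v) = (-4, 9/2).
H = 36*sqrt(146)/5329

With E = 4*v^2 + 1, F = 4*u*v, G = 4*u^2 + 1, L = 0, M = 2/sqrt(4*u^2 + 4*v^2 + 1), N = 0, assemble
  H = (EN − 2FM + GL) / (2(EG − F²)) = -8*u*v/(4*u^2 + 4*v^2 + 1)^(3/2).
At (u, v) = (-4, 9/2): H = 36*sqrt(146)/5329.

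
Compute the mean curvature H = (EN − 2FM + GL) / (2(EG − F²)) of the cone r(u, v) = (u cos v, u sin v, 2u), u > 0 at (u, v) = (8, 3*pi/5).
H = sqrt(5)/40

With E = 5, F = 0, G = u^2, L = 0, M = 0, N = 2*sqrt(5)*u^2/(5*Abs(u)), assemble
  H = (EN − 2FM + GL) / (2(EG − F²)) = sqrt(5)/(5*Abs(u)).
At (u, v) = (8, 3*pi/5): H = sqrt(5)/40.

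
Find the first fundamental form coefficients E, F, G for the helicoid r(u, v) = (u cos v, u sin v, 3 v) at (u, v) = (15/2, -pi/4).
E = 1;  F = 0;  G = 261/4

Partials: r_u = (cos(v), sin(v), 0), r_v = (-u*sin(v), u*cos(v), 3). As functions of (u, v):
  E = r_u · r_u = 1,
  F = r_u · r_v = 0,
  G = r_v · r_v = u^2 + 9.
Evaluating at (u, v) = (15/2, -pi/4): E = 1, F = 0, G = 261/4.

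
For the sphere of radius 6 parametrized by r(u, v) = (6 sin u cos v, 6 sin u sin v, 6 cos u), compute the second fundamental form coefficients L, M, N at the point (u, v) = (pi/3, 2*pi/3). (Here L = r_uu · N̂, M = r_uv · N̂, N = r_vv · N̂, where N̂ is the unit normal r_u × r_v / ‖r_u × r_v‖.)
L = -6;  M = 0;  N = -9/2

Compute the unit normal N̂(u, v) = (sin(u)^2*cos(v)/Abs(sin(u)), sin(u)^2*sin(v)/Abs(sin(u)), sin(2*u)/(2*Abs(sin(u)))), and the second partials r_uu, r_uv, r_vv. Take dot products:
  L(u, v) = r_uu · N̂ = -6*sin(u)/Abs(sin(u)),
  M(u, v) = r_uv · N̂ = 0,
  N(u, v) = r_vv · N̂ = -6*sin(u)^3/Abs(sin(u)).
Evaluating at (u, v) = (pi/3, 2*pi/3):
  L = -6, M = 0, N = -9/2.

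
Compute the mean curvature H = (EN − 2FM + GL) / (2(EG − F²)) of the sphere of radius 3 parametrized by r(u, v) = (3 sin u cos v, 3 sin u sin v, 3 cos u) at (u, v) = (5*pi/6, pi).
H = -1/3

With E = 9, F = 0, G = 9*sin(u)^2, L = -3*sin(u)/Abs(sin(u)), M = 0, N = -3*sin(u)^3/Abs(sin(u)), assemble
  H = (EN − 2FM + GL) / (2(EG − F²)) = -sin(u)/(3*Abs(sin(u))).
At (u, v) = (5*pi/6, pi): H = -1/3.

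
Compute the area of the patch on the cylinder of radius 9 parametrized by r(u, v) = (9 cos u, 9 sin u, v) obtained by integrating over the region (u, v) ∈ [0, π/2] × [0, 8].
Area = 36*pi

Area = ∫∫ √(EG − F²) du dv with √(EG − F²) = 9. Integrating over [0, π/2] × [0, 8] gives 36*pi.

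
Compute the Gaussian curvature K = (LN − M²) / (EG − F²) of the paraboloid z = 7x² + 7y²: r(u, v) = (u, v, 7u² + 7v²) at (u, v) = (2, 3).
K = 196/6497401

Coefficients of the first fundamental form: E = 196*u^2 + 1, F = 196*u*v, G = 196*v^2 + 1.
Coefficients of the second fundamental form: L = 14/sqrt(196*u^2 + 196*v^2 + 1), M = 0, N = 14/sqrt(196*u^2 + 196*v^2 + 1).
Assemble K = (LN − M²)/(EG − F²) = 196/(38416*u^4 + 76832*u^2*v^2 + 392*u^2 + 38416*v^4 + 392*v^2 + 1). At (u, v) = (2, 3): K = 196/6497401.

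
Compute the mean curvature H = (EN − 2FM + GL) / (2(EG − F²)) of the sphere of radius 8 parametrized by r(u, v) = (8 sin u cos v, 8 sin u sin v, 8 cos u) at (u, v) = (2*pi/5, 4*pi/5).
H = -1/8

With E = 64, F = 0, G = 64*sin(u)^2, L = -8*sin(u)/Abs(sin(u)), M = 0, N = -8*sin(u)^3/Abs(sin(u)), assemble
  H = (EN − 2FM + GL) / (2(EG − F²)) = -sin(u)/(8*Abs(sin(u))).
At (u, v) = (2*pi/5, 4*pi/5): H = -1/8.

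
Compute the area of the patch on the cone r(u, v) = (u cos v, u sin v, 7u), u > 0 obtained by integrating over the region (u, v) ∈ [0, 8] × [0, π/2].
Area = 80*sqrt(2)*pi

Area = ∫∫ √(EG − F²) du dv with √(EG − F²) = 5*sqrt(2)*Abs(u). Integrating over [0, 8] × [0, π/2] gives 80*sqrt(2)*pi.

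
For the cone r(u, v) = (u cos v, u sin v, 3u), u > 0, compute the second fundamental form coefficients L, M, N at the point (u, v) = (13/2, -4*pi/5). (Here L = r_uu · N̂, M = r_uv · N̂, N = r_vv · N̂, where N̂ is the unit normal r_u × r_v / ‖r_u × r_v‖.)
L = 0;  M = 0;  N = 39*sqrt(10)/20

Compute the unit normal N̂(u, v) = (-3*sqrt(10)*u*cos(v)/(10*Abs(u)), -3*sqrt(10)*u*sin(v)/(10*Abs(u)), sqrt(10)*u/(10*Abs(u))), and the second partials r_uu, r_uv, r_vv. Take dot products:
  L(u, v) = r_uu · N̂ = 0,
  M(u, v) = r_uv · N̂ = 0,
  N(u, v) = r_vv · N̂ = 3*sqrt(10)*u^2/(10*Abs(u)).
Evaluating at (u, v) = (13/2, -4*pi/5):
  L = 0, M = 0, N = 39*sqrt(10)/20.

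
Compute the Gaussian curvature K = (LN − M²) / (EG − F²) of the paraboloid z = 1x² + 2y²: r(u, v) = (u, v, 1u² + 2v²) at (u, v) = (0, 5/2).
K = 8/10201

Coefficients of the first fundamental form: E = 4*u^2 + 1, F = 8*u*v, G = 16*v^2 + 1.
Coefficients of the second fundamental form: L = 2/sqrt(4*u^2 + 16*v^2 + 1), M = 0, N = 4/sqrt(4*u^2 + 16*v^2 + 1).
Assemble K = (LN − M²)/(EG − F²) = 8/(16*u^4 + 128*u^2*v^2 + 8*u^2 + 256*v^4 + 32*v^2 + 1). At (u, v) = (0, 5/2): K = 8/10201.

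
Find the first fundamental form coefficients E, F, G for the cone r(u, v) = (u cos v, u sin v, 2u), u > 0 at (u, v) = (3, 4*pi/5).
E = 5;  F = 0;  G = 9

Partials: r_u = (cos(v), sin(v), 2), r_v = (-u*sin(v), u*cos(v), 0). As functions of (u, v):
  E = r_u · r_u = 5,
  F = r_u · r_v = 0,
  G = r_v · r_v = u^2.
Evaluating at (u, v) = (3, 4*pi/5): E = 5, F = 0, G = 9.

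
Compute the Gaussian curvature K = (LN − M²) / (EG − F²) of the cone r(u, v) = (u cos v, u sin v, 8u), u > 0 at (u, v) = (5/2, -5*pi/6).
K = 0

Coefficients of the first fundamental form: E = 65, F = 0, G = u^2.
Coefficients of the second fundamental form: L = 0, M = 0, N = 8*sqrt(65)*u^2/(65*Abs(u)).
Assemble K = (LN − M²)/(EG − F²) = 0. At (u, v) = (5/2, -5*pi/6): K = 0.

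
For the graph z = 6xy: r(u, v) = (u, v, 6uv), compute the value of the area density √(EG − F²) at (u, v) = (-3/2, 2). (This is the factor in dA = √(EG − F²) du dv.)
√(EG − F²)|_{(-3/2, 2)} = sqrt(226)

E = 36*v^2 + 1, F = 36*u*v, G = 36*u^2 + 1, so EG − F² = 36*u^2 + 36*v^2 + 1. Taking the positive square root: √(EG − F²) = sqrt(36*u^2 + 36*v^2 + 1). At (u, v) = (-3/2, 2): sqrt(226).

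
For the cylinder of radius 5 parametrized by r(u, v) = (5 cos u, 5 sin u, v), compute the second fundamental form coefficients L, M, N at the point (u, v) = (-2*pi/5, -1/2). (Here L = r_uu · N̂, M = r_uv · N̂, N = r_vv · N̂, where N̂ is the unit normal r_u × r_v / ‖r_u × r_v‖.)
L = -5;  M = 0;  N = 0

Compute the unit normal N̂(u, v) = (cos(u), sin(u), 0), and the second partials r_uu, r_uv, r_vv. Take dot products:
  L(u, v) = r_uu · N̂ = -5,
  M(u, v) = r_uv · N̂ = 0,
  N(u, v) = r_vv · N̂ = 0.
Evaluating at (u, v) = (-2*pi/5, -1/2):
  L = -5, M = 0, N = 0.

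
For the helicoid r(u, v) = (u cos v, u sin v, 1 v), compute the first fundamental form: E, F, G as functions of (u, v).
E = 1;  F = 0;  G = u^2 + 1

Compute partials: r_u = (cos(v), sin(v), 0), r_v = (-u*sin(v), u*cos(v), 1). Then
  E = r_u · r_u = 1,
  F = r_u · r_v = 0,
  G = r_v · r_v = u^2 + 1.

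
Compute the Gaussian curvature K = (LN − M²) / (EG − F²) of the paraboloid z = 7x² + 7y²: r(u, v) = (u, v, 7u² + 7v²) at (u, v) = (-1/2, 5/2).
K = 196/1625625

Coefficients of the first fundamental form: E = 196*u^2 + 1, F = 196*u*v, G = 196*v^2 + 1.
Coefficients of the second fundamental form: L = 14/sqrt(196*u^2 + 196*v^2 + 1), M = 0, N = 14/sqrt(196*u^2 + 196*v^2 + 1).
Assemble K = (LN − M²)/(EG − F²) = 196/(38416*u^4 + 76832*u^2*v^2 + 392*u^2 + 38416*v^4 + 392*v^2 + 1). At (u, v) = (-1/2, 5/2): K = 196/1625625.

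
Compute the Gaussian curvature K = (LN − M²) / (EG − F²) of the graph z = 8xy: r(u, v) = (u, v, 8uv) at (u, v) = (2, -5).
K = -64/3448449

Coefficients of the first fundamental form: E = 64*v^2 + 1, F = 64*u*v, G = 64*u^2 + 1.
Coefficients of the second fundamental form: L = 0, M = 8/sqrt(64*u^2 + 64*v^2 + 1), N = 0.
Assemble K = (LN − M²)/(EG − F²) = -64/(4096*u^4 + 8192*u^2*v^2 + 128*u^2 + 4096*v^4 + 128*v^2 + 1). At (u, v) = (2, -5): K = -64/3448449.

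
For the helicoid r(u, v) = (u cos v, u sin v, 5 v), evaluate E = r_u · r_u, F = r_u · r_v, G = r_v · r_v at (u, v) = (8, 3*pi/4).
E = 1;  F = 0;  G = 89

Partials: r_u = (cos(v), sin(v), 0), r_v = (-u*sin(v), u*cos(v), 5). As functions of (u, v):
  E = r_u · r_u = 1,
  F = r_u · r_v = 0,
  G = r_v · r_v = u^2 + 25.
Evaluating at (u, v) = (8, 3*pi/4): E = 1, F = 0, G = 89.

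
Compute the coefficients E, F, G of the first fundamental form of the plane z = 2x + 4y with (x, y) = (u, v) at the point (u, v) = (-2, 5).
E = 5;  F = 8;  G = 17

Partials: r_u = (1, 0, 2), r_v = (0, 1, 4). As functions of (u, v):
  E = r_u · r_u = 5,
  F = r_u · r_v = 8,
  G = r_v · r_v = 17.
Evaluating at (u, v) = (-2, 5): E = 5, F = 8, G = 17.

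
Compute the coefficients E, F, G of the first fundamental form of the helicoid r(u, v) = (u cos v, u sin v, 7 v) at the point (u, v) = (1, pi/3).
E = 1;  F = 0;  G = 50

Partials: r_u = (cos(v), sin(v), 0), r_v = (-u*sin(v), u*cos(v), 7). As functions of (u, v):
  E = r_u · r_u = 1,
  F = r_u · r_v = 0,
  G = r_v · r_v = u^2 + 49.
Evaluating at (u, v) = (1, pi/3): E = 1, F = 0, G = 50.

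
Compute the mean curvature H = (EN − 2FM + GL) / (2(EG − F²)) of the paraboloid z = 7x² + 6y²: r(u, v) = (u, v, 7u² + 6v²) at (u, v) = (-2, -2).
H = 8749*sqrt(1361)/1852321

With E = 196*u^2 + 1, F = 168*u*v, G = 144*v^2 + 1, L = 14/sqrt(196*u^2 + 144*v^2 + 1), M = 0, N = 12/sqrt(196*u^2 + 144*v^2 + 1), assemble
  H = (EN − 2FM + GL) / (2(EG − F²)) = (1176*u^2 + 1008*v^2 + 13)/(196*u^2 + 144*v^2 + 1)^(3/2).
At (u, v) = (-2, -2): H = 8749*sqrt(1361)/1852321.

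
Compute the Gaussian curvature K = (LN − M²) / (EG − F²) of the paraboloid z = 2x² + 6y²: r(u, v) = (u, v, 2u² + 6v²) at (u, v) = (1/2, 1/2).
K = 48/1681

Coefficients of the first fundamental form: E = 16*u^2 + 1, F = 48*u*v, G = 144*v^2 + 1.
Coefficients of the second fundamental form: L = 4/sqrt(16*u^2 + 144*v^2 + 1), M = 0, N = 12/sqrt(16*u^2 + 144*v^2 + 1).
Assemble K = (LN − M²)/(EG − F²) = 48/(256*u^4 + 4608*u^2*v^2 + 32*u^2 + 20736*v^4 + 288*v^2 + 1). At (u, v) = (1/2, 1/2): K = 48/1681.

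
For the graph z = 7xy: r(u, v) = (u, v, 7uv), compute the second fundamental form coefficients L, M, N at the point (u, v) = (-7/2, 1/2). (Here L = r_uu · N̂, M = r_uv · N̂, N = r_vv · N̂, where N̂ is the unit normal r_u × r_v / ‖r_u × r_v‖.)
L = 0;  M = 7*sqrt(2454)/1227;  N = 0

Compute the unit normal N̂(u, v) = (-7*v/sqrt(49*u^2 + 49*v^2 + 1), -7*u/sqrt(49*u^2 + 49*v^2 + 1), 1/sqrt(49*u^2 + 49*v^2 + 1)), and the second partials r_uu, r_uv, r_vv. Take dot products:
  L(u, v) = r_uu · N̂ = 0,
  M(u, v) = r_uv · N̂ = 7/sqrt(49*u^2 + 49*v^2 + 1),
  N(u, v) = r_vv · N̂ = 0.
Evaluating at (u, v) = (-7/2, 1/2):
  L = 0, M = 7*sqrt(2454)/1227, N = 0.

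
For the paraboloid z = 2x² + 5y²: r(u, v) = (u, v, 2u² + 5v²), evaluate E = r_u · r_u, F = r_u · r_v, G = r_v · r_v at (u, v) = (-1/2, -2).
E = 5;  F = 40;  G = 401

Partials: r_u = (1, 0, 4*u), r_v = (0, 1, 10*v). As functions of (u, v):
  E = r_u · r_u = 16*u^2 + 1,
  F = r_u · r_v = 40*u*v,
  G = r_v · r_v = 100*v^2 + 1.
Evaluating at (u, v) = (-1/2, -2): E = 5, F = 40, G = 401.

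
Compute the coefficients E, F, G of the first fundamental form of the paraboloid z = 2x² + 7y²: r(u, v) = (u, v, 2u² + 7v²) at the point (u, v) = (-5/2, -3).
E = 101;  F = 420;  G = 1765

Partials: r_u = (1, 0, 4*u), r_v = (0, 1, 14*v). As functions of (u, v):
  E = r_u · r_u = 16*u^2 + 1,
  F = r_u · r_v = 56*u*v,
  G = r_v · r_v = 196*v^2 + 1.
Evaluating at (u, v) = (-5/2, -3): E = 101, F = 420, G = 1765.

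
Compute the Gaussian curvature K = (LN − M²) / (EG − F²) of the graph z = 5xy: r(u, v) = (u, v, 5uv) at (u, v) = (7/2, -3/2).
K = -100/528529

Coefficients of the first fundamental form: E = 25*v^2 + 1, F = 25*u*v, G = 25*u^2 + 1.
Coefficients of the second fundamental form: L = 0, M = 5/sqrt(25*u^2 + 25*v^2 + 1), N = 0.
Assemble K = (LN − M²)/(EG − F²) = -25/(625*u^4 + 1250*u^2*v^2 + 50*u^2 + 625*v^4 + 50*v^2 + 1). At (u, v) = (7/2, -3/2): K = -100/528529.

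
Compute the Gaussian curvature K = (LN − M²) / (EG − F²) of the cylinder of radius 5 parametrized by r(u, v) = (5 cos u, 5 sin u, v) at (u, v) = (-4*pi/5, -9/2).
K = 0

Coefficients of the first fundamental form: E = 25, F = 0, G = 1.
Coefficients of the second fundamental form: L = -5, M = 0, N = 0.
Assemble K = (LN − M²)/(EG − F²) = 0. At (u, v) = (-4*pi/5, -9/2): K = 0.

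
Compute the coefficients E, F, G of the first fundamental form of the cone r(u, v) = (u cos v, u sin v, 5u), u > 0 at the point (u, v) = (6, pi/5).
E = 26;  F = 0;  G = 36

Partials: r_u = (cos(v), sin(v), 5), r_v = (-u*sin(v), u*cos(v), 0). As functions of (u, v):
  E = r_u · r_u = 26,
  F = r_u · r_v = 0,
  G = r_v · r_v = u^2.
Evaluating at (u, v) = (6, pi/5): E = 26, F = 0, G = 36.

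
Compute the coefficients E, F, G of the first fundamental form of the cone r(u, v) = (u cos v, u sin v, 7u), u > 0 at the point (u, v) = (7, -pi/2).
E = 50;  F = 0;  G = 49

Partials: r_u = (cos(v), sin(v), 7), r_v = (-u*sin(v), u*cos(v), 0). As functions of (u, v):
  E = r_u · r_u = 50,
  F = r_u · r_v = 0,
  G = r_v · r_v = u^2.
Evaluating at (u, v) = (7, -pi/2): E = 50, F = 0, G = 49.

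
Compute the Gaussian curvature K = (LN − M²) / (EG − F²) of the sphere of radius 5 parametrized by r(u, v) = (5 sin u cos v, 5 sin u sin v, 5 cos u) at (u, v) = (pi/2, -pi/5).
K = 1/25

Coefficients of the first fundamental form: E = 25, F = 0, G = 25*sin(u)^2.
Coefficients of the second fundamental form: L = -5*sin(u)/Abs(sin(u)), M = 0, N = -5*sin(u)^3/Abs(sin(u)).
Assemble K = (LN − M²)/(EG − F²) = 1/25. At (u, v) = (pi/2, -pi/5): K = 1/25.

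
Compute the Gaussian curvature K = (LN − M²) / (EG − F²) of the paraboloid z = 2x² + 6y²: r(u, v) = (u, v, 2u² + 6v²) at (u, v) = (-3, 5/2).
K = 48/1092025

Coefficients of the first fundamental form: E = 16*u^2 + 1, F = 48*u*v, G = 144*v^2 + 1.
Coefficients of the second fundamental form: L = 4/sqrt(16*u^2 + 144*v^2 + 1), M = 0, N = 12/sqrt(16*u^2 + 144*v^2 + 1).
Assemble K = (LN − M²)/(EG − F²) = 48/(256*u^4 + 4608*u^2*v^2 + 32*u^2 + 20736*v^4 + 288*v^2 + 1). At (u, v) = (-3, 5/2): K = 48/1092025.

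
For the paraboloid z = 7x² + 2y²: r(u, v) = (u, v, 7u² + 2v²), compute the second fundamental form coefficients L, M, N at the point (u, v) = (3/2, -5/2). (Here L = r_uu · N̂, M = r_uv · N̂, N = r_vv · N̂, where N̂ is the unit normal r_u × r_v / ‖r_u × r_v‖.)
L = 7*sqrt(542)/271;  M = 0;  N = 2*sqrt(542)/271

Compute the unit normal N̂(u, v) = (-14*u/sqrt(196*u^2 + 16*v^2 + 1), -4*v/sqrt(196*u^2 + 16*v^2 + 1), 1/sqrt(196*u^2 + 16*v^2 + 1)), and the second partials r_uu, r_uv, r_vv. Take dot products:
  L(u, v) = r_uu · N̂ = 14/sqrt(196*u^2 + 16*v^2 + 1),
  M(u, v) = r_uv · N̂ = 0,
  N(u, v) = r_vv · N̂ = 4/sqrt(196*u^2 + 16*v^2 + 1).
Evaluating at (u, v) = (3/2, -5/2):
  L = 7*sqrt(542)/271, M = 0, N = 2*sqrt(542)/271.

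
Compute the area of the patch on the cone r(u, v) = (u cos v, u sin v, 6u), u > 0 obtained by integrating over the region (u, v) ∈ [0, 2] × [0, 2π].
Area = 4*sqrt(37)*pi

Area = ∫∫ √(EG − F²) du dv with √(EG − F²) = sqrt(37)*Abs(u). Integrating over [0, 2] × [0, 2π] gives 4*sqrt(37)*pi.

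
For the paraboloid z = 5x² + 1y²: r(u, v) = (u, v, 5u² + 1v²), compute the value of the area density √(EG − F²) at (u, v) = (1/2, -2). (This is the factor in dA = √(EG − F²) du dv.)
√(EG − F²)|_{(1/2, -2)} = sqrt(42)

E = 100*u^2 + 1, F = 20*u*v, G = 4*v^2 + 1, so EG − F² = 100*u^2 + 4*v^2 + 1. Taking the positive square root: √(EG − F²) = sqrt(100*u^2 + 4*v^2 + 1). At (u, v) = (1/2, -2): sqrt(42).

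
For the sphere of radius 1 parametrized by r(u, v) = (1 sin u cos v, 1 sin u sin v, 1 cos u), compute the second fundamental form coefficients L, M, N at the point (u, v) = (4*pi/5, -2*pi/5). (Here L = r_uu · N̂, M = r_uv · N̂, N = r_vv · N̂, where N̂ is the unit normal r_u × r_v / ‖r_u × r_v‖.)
L = -1;  M = 0;  N = -5/8 + sqrt(5)/8

Compute the unit normal N̂(u, v) = (sin(u)^2*cos(v)/Abs(sin(u)), sin(u)^2*sin(v)/Abs(sin(u)), sin(2*u)/(2*Abs(sin(u)))), and the second partials r_uu, r_uv, r_vv. Take dot products:
  L(u, v) = r_uu · N̂ = -sin(u)/Abs(sin(u)),
  M(u, v) = r_uv · N̂ = 0,
  N(u, v) = r_vv · N̂ = -sin(u)^3/Abs(sin(u)).
Evaluating at (u, v) = (4*pi/5, -2*pi/5):
  L = -1, M = 0, N = -5/8 + sqrt(5)/8.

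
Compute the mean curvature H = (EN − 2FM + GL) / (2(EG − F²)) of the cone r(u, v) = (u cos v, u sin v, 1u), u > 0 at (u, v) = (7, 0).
H = sqrt(2)/28

With E = 2, F = 0, G = u^2, L = 0, M = 0, N = sqrt(2)*u^2/(2*Abs(u)), assemble
  H = (EN − 2FM + GL) / (2(EG − F²)) = sqrt(2)/(4*Abs(u)).
At (u, v) = (7, 0): H = sqrt(2)/28.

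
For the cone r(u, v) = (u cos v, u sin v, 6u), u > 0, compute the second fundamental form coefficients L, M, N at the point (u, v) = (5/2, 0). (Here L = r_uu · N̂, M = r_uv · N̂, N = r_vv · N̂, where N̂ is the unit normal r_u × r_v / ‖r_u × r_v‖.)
L = 0;  M = 0;  N = 15*sqrt(37)/37

Compute the unit normal N̂(u, v) = (-6*sqrt(37)*u*cos(v)/(37*Abs(u)), -6*sqrt(37)*u*sin(v)/(37*Abs(u)), sqrt(37)*u/(37*Abs(u))), and the second partials r_uu, r_uv, r_vv. Take dot products:
  L(u, v) = r_uu · N̂ = 0,
  M(u, v) = r_uv · N̂ = 0,
  N(u, v) = r_vv · N̂ = 6*sqrt(37)*u^2/(37*Abs(u)).
Evaluating at (u, v) = (5/2, 0):
  L = 0, M = 0, N = 15*sqrt(37)/37.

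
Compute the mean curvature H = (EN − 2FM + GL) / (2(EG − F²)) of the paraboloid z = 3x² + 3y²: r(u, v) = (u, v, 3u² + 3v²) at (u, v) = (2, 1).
H = 546*sqrt(181)/32761

With E = 36*u^2 + 1, F = 36*u*v, G = 36*v^2 + 1, L = 6/sqrt(36*u^2 + 36*v^2 + 1), M = 0, N = 6/sqrt(36*u^2 + 36*v^2 + 1), assemble
  H = (EN − 2FM + GL) / (2(EG − F²)) = 6*(18*u^2 + 18*v^2 + 1)/(36*u^2 + 36*v^2 + 1)^(3/2).
At (u, v) = (2, 1): H = 546*sqrt(181)/32761.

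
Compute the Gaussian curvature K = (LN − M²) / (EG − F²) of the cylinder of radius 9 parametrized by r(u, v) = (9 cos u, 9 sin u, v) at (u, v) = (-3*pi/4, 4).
K = 0

Coefficients of the first fundamental form: E = 81, F = 0, G = 1.
Coefficients of the second fundamental form: L = -9, M = 0, N = 0.
Assemble K = (LN − M²)/(EG − F²) = 0. At (u, v) = (-3*pi/4, 4): K = 0.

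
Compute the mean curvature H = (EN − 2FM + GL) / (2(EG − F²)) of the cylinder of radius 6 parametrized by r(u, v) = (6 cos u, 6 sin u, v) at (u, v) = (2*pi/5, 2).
H = -1/12

With E = 36, F = 0, G = 1, L = -6, M = 0, N = 0, assemble
  H = (EN − 2FM + GL) / (2(EG − F²)) = -1/12.
At (u, v) = (2*pi/5, 2): H = -1/12.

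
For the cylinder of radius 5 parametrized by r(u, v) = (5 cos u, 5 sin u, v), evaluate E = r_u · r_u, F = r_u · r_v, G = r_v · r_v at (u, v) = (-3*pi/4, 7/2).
E = 25;  F = 0;  G = 1

Partials: r_u = (-5*sin(u), 5*cos(u), 0), r_v = (0, 0, 1). As functions of (u, v):
  E = r_u · r_u = 25,
  F = r_u · r_v = 0,
  G = r_v · r_v = 1.
Evaluating at (u, v) = (-3*pi/4, 7/2): E = 25, F = 0, G = 1.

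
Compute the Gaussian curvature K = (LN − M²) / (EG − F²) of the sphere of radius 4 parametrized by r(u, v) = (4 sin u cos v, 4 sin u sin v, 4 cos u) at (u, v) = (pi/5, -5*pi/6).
K = 1/16

Coefficients of the first fundamental form: E = 16, F = 0, G = 16*sin(u)^2.
Coefficients of the second fundamental form: L = -4*sin(u)/Abs(sin(u)), M = 0, N = -4*sin(u)^3/Abs(sin(u)).
Assemble K = (LN − M²)/(EG − F²) = 1/16. At (u, v) = (pi/5, -5*pi/6): K = 1/16.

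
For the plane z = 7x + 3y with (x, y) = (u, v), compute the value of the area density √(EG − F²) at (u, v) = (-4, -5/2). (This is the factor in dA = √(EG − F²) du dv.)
√(EG − F²)|_{(-4, -5/2)} = sqrt(59)

E = 50, F = 21, G = 10, so EG − F² = 59. Taking the positive square root: √(EG − F²) = sqrt(59). At (u, v) = (-4, -5/2): sqrt(59).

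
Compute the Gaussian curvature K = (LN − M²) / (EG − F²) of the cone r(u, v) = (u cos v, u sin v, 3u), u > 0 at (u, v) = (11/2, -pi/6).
K = 0

Coefficients of the first fundamental form: E = 10, F = 0, G = u^2.
Coefficients of the second fundamental form: L = 0, M = 0, N = 3*sqrt(10)*u^2/(10*Abs(u)).
Assemble K = (LN − M²)/(EG − F²) = 0. At (u, v) = (11/2, -pi/6): K = 0.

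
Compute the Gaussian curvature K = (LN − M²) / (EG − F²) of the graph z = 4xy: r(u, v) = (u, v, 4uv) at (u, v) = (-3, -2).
K = -16/43681

Coefficients of the first fundamental form: E = 16*v^2 + 1, F = 16*u*v, G = 16*u^2 + 1.
Coefficients of the second fundamental form: L = 0, M = 4/sqrt(16*u^2 + 16*v^2 + 1), N = 0.
Assemble K = (LN − M²)/(EG − F²) = -16/(256*u^4 + 512*u^2*v^2 + 32*u^2 + 256*v^4 + 32*v^2 + 1). At (u, v) = (-3, -2): K = -16/43681.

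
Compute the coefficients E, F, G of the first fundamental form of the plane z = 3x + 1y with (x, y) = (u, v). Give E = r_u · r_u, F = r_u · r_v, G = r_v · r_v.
E = 10;  F = 3;  G = 2

Compute partials: r_u = (1, 0, 3), r_v = (0, 1, 1). Then
  E = r_u · r_u = 10,
  F = r_u · r_v = 3,
  G = r_v · r_v = 2.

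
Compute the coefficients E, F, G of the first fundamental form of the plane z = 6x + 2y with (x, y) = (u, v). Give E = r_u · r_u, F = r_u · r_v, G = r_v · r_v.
E = 37;  F = 12;  G = 5

Compute partials: r_u = (1, 0, 6), r_v = (0, 1, 2). Then
  E = r_u · r_u = 37,
  F = r_u · r_v = 12,
  G = r_v · r_v = 5.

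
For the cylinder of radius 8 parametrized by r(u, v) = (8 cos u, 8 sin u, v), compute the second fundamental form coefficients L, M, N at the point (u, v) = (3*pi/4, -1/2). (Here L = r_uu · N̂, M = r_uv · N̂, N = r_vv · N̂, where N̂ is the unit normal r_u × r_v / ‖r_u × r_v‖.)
L = -8;  M = 0;  N = 0

Compute the unit normal N̂(u, v) = (cos(u), sin(u), 0), and the second partials r_uu, r_uv, r_vv. Take dot products:
  L(u, v) = r_uu · N̂ = -8,
  M(u, v) = r_uv · N̂ = 0,
  N(u, v) = r_vv · N̂ = 0.
Evaluating at (u, v) = (3*pi/4, -1/2):
  L = -8, M = 0, N = 0.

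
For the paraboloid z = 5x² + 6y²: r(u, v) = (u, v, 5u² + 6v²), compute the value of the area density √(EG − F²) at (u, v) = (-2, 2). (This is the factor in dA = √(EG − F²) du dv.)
√(EG − F²)|_{(-2, 2)} = sqrt(977)

E = 100*u^2 + 1, F = 120*u*v, G = 144*v^2 + 1, so EG − F² = 100*u^2 + 144*v^2 + 1. Taking the positive square root: √(EG − F²) = sqrt(100*u^2 + 144*v^2 + 1). At (u, v) = (-2, 2): sqrt(977).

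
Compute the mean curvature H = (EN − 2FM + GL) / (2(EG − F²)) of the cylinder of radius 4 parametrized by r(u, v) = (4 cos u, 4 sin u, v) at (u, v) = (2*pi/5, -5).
H = -1/8

With E = 16, F = 0, G = 1, L = -4, M = 0, N = 0, assemble
  H = (EN − 2FM + GL) / (2(EG − F²)) = -1/8.
At (u, v) = (2*pi/5, -5): H = -1/8.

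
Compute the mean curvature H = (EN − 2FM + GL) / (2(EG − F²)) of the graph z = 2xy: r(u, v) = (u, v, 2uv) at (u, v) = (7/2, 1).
H = -7*sqrt(6)/243

With E = 4*v^2 + 1, F = 4*u*v, G = 4*u^2 + 1, L = 0, M = 2/sqrt(4*u^2 + 4*v^2 + 1), N = 0, assemble
  H = (EN − 2FM + GL) / (2(EG − F²)) = -8*u*v/(4*u^2 + 4*v^2 + 1)^(3/2).
At (u, v) = (7/2, 1): H = -7*sqrt(6)/243.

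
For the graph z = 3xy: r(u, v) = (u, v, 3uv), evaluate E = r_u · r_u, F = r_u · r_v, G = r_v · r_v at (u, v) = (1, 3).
E = 82;  F = 27;  G = 10

Partials: r_u = (1, 0, 3*v), r_v = (0, 1, 3*u). As functions of (u, v):
  E = r_u · r_u = 9*v^2 + 1,
  F = r_u · r_v = 9*u*v,
  G = r_v · r_v = 9*u^2 + 1.
Evaluating at (u, v) = (1, 3): E = 82, F = 27, G = 10.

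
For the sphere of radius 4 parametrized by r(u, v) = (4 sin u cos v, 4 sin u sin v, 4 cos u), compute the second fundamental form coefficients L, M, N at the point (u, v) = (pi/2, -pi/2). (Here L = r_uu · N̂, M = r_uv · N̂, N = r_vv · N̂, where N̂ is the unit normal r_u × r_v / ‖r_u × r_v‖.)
L = -4;  M = 0;  N = -4

Compute the unit normal N̂(u, v) = (sin(u)^2*cos(v)/Abs(sin(u)), sin(u)^2*sin(v)/Abs(sin(u)), sin(2*u)/(2*Abs(sin(u)))), and the second partials r_uu, r_uv, r_vv. Take dot products:
  L(u, v) = r_uu · N̂ = -4*sin(u)/Abs(sin(u)),
  M(u, v) = r_uv · N̂ = 0,
  N(u, v) = r_vv · N̂ = -4*sin(u)^3/Abs(sin(u)).
Evaluating at (u, v) = (pi/2, -pi/2):
  L = -4, M = 0, N = -4.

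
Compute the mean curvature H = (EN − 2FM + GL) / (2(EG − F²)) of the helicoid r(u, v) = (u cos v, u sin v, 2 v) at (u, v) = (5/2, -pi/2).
H = 0

With E = 1, F = 0, G = u^2 + 4, L = 0, M = -2/sqrt(u^2 + 4), N = 0, assemble
  H = (EN − 2FM + GL) / (2(EG − F²)) = 0.
At (u, v) = (5/2, -pi/2): H = 0.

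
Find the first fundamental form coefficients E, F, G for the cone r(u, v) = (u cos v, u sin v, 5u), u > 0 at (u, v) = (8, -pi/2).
E = 26;  F = 0;  G = 64

Partials: r_u = (cos(v), sin(v), 5), r_v = (-u*sin(v), u*cos(v), 0). As functions of (u, v):
  E = r_u · r_u = 26,
  F = r_u · r_v = 0,
  G = r_v · r_v = u^2.
Evaluating at (u, v) = (8, -pi/2): E = 26, F = 0, G = 64.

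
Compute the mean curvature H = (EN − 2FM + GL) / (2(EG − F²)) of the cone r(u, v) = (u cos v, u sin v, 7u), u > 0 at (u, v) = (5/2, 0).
H = 7*sqrt(2)/50

With E = 50, F = 0, G = u^2, L = 0, M = 0, N = 7*sqrt(2)*u^2/(10*Abs(u)), assemble
  H = (EN − 2FM + GL) / (2(EG − F²)) = 7*sqrt(2)/(20*Abs(u)).
At (u, v) = (5/2, 0): H = 7*sqrt(2)/50.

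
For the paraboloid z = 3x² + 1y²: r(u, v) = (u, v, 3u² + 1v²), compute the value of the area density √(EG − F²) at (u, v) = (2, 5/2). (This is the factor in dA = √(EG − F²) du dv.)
√(EG − F²)|_{(2, 5/2)} = sqrt(170)

E = 36*u^2 + 1, F = 12*u*v, G = 4*v^2 + 1, so EG − F² = 36*u^2 + 4*v^2 + 1. Taking the positive square root: √(EG − F²) = sqrt(36*u^2 + 4*v^2 + 1). At (u, v) = (2, 5/2): sqrt(170).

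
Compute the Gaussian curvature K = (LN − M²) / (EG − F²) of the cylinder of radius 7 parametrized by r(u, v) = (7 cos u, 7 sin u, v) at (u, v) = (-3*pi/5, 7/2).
K = 0

Coefficients of the first fundamental form: E = 49, F = 0, G = 1.
Coefficients of the second fundamental form: L = -7, M = 0, N = 0.
Assemble K = (LN − M²)/(EG − F²) = 0. At (u, v) = (-3*pi/5, 7/2): K = 0.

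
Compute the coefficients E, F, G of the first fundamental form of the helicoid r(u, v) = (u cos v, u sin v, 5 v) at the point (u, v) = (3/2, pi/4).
E = 1;  F = 0;  G = 109/4

Partials: r_u = (cos(v), sin(v), 0), r_v = (-u*sin(v), u*cos(v), 5). As functions of (u, v):
  E = r_u · r_u = 1,
  F = r_u · r_v = 0,
  G = r_v · r_v = u^2 + 25.
Evaluating at (u, v) = (3/2, pi/4): E = 1, F = 0, G = 109/4.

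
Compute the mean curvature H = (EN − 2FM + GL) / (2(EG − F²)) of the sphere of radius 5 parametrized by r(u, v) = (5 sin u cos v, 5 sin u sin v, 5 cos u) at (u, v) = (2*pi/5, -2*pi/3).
H = -1/5

With E = 25, F = 0, G = 25*sin(u)^2, L = -5*sin(u)/Abs(sin(u)), M = 0, N = -5*sin(u)^3/Abs(sin(u)), assemble
  H = (EN − 2FM + GL) / (2(EG − F²)) = -sin(u)/(5*Abs(sin(u))).
At (u, v) = (2*pi/5, -2*pi/3): H = -1/5.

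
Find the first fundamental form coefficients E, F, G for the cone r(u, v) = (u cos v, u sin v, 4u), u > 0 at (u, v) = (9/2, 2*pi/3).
E = 17;  F = 0;  G = 81/4

Partials: r_u = (cos(v), sin(v), 4), r_v = (-u*sin(v), u*cos(v), 0). As functions of (u, v):
  E = r_u · r_u = 17,
  F = r_u · r_v = 0,
  G = r_v · r_v = u^2.
Evaluating at (u, v) = (9/2, 2*pi/3): E = 17, F = 0, G = 81/4.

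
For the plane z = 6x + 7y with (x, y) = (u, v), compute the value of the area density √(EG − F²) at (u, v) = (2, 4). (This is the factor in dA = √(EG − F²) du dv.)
√(EG − F²)|_{(2, 4)} = sqrt(86)

E = 37, F = 42, G = 50, so EG − F² = 86. Taking the positive square root: √(EG − F²) = sqrt(86). At (u, v) = (2, 4): sqrt(86).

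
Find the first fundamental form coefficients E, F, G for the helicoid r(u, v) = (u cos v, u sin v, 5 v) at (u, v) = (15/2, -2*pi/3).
E = 1;  F = 0;  G = 325/4

Partials: r_u = (cos(v), sin(v), 0), r_v = (-u*sin(v), u*cos(v), 5). As functions of (u, v):
  E = r_u · r_u = 1,
  F = r_u · r_v = 0,
  G = r_v · r_v = u^2 + 25.
Evaluating at (u, v) = (15/2, -2*pi/3): E = 1, F = 0, G = 325/4.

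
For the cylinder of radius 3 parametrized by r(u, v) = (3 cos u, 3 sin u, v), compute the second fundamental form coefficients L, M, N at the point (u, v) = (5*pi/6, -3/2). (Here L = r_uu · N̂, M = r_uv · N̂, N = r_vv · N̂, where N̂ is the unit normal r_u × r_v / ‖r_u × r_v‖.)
L = -3;  M = 0;  N = 0

Compute the unit normal N̂(u, v) = (cos(u), sin(u), 0), and the second partials r_uu, r_uv, r_vv. Take dot products:
  L(u, v) = r_uu · N̂ = -3,
  M(u, v) = r_uv · N̂ = 0,
  N(u, v) = r_vv · N̂ = 0.
Evaluating at (u, v) = (5*pi/6, -3/2):
  L = -3, M = 0, N = 0.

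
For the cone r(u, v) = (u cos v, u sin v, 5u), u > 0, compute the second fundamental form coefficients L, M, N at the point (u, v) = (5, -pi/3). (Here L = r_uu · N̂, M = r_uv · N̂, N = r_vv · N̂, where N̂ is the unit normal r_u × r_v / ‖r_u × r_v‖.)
L = 0;  M = 0;  N = 25*sqrt(26)/26

Compute the unit normal N̂(u, v) = (-5*sqrt(26)*u*cos(v)/(26*Abs(u)), -5*sqrt(26)*u*sin(v)/(26*Abs(u)), sqrt(26)*u/(26*Abs(u))), and the second partials r_uu, r_uv, r_vv. Take dot products:
  L(u, v) = r_uu · N̂ = 0,
  M(u, v) = r_uv · N̂ = 0,
  N(u, v) = r_vv · N̂ = 5*sqrt(26)*u^2/(26*Abs(u)).
Evaluating at (u, v) = (5, -pi/3):
  L = 0, M = 0, N = 25*sqrt(26)/26.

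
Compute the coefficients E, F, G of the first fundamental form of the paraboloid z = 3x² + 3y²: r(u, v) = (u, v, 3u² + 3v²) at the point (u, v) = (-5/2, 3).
E = 226;  F = -270;  G = 325

Partials: r_u = (1, 0, 6*u), r_v = (0, 1, 6*v). As functions of (u, v):
  E = r_u · r_u = 36*u^2 + 1,
  F = r_u · r_v = 36*u*v,
  G = r_v · r_v = 36*v^2 + 1.
Evaluating at (u, v) = (-5/2, 3): E = 226, F = -270, G = 325.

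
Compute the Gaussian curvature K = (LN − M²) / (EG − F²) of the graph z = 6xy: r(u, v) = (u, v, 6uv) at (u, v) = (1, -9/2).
K = -9/146689

Coefficients of the first fundamental form: E = 36*v^2 + 1, F = 36*u*v, G = 36*u^2 + 1.
Coefficients of the second fundamental form: L = 0, M = 6/sqrt(36*u^2 + 36*v^2 + 1), N = 0.
Assemble K = (LN − M²)/(EG − F²) = -36/(1296*u^4 + 2592*u^2*v^2 + 72*u^2 + 1296*v^4 + 72*v^2 + 1). At (u, v) = (1, -9/2): K = -9/146689.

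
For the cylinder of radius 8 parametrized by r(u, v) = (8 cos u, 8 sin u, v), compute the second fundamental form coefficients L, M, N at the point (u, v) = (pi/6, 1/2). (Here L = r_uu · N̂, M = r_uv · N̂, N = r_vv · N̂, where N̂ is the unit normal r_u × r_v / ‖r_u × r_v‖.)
L = -8;  M = 0;  N = 0

Compute the unit normal N̂(u, v) = (cos(u), sin(u), 0), and the second partials r_uu, r_uv, r_vv. Take dot products:
  L(u, v) = r_uu · N̂ = -8,
  M(u, v) = r_uv · N̂ = 0,
  N(u, v) = r_vv · N̂ = 0.
Evaluating at (u, v) = (pi/6, 1/2):
  L = -8, M = 0, N = 0.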